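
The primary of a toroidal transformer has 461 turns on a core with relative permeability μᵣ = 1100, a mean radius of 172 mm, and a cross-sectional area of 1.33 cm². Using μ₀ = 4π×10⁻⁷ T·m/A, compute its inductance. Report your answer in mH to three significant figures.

For a thin toroid, L = μ₀μᵣN²A/(2πR).
L = (4π×10⁻⁷)(1100)(461)²(1.330×10^-4) / (2π×0.172 m) = 3.615×10^-2 H.

L ≈ 36.2 mH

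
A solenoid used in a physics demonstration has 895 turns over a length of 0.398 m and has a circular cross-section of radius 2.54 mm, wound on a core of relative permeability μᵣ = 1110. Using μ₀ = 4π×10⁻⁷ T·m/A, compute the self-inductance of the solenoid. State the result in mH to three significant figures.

A = πr² = π(2.540×10^-3 m)² = 2.027×10^-5 m².
For a long solenoid, L = μ₀μᵣN²A/ℓ.
L = (4π×10⁻⁷)(1110)(895)²(2.027×10^-5)/(0.398 m) = 5.690×10^-2 H.

L ≈ 56.9 mH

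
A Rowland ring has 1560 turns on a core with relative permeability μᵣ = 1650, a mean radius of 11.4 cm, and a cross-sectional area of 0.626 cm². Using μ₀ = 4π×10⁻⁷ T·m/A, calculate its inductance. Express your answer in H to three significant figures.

L ≈ 0.441 H

For a thin toroid, L = μ₀μᵣN²A/(2πR).
L = (4π×10⁻⁷)(1650)(1560)²(6.260×10^-5) / (2π×0.114 m) = 0.441 H.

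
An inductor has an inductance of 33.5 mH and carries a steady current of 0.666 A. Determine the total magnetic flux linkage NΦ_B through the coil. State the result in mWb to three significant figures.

From L = NΦ_B/I, the flux linkage is NΦ_B = LI.
NΦ_B = (3.350×10^-2 H)(0.666 A) = 2.231×10^-2 Wb.

NΦ_B ≈ 22.3 mWb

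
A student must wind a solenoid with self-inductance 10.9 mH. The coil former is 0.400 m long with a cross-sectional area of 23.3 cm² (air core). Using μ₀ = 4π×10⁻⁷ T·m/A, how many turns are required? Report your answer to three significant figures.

A = 23.3 cm² = 2.330×10^-3 m².
From L = μ₀N²A/ℓ, N = √(Lℓ / (μ₀A)).
N = √[(1.090×10^-2)(0.4) / ((4π×10⁻⁷)×2.330×10^-3)] = √(1.489×10^6) ≈ 1220.3.

N ≈ 1220 turns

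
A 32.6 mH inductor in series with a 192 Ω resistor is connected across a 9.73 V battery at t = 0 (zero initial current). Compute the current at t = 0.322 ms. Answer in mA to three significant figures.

τ = L/R = 3.260×10^-2/192 = 1.698×10^-4 s; final current I_∞ = ε/R = 9.73/192 = 5.068×10^-2 A.
I(t) = I_∞(1 − e^(−t/τ)) with t/τ = 1.896.
I = (5.068×10^-2)(1 − e^(−1.896)) = 4.307×10^-2 A.

I ≈ 43.1 mA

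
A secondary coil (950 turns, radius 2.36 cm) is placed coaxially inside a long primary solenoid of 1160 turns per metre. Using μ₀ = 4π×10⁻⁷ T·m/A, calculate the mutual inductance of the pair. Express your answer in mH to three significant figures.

M ≈ 2.42 mH

The outer solenoid produces a uniform field B₁ = μ₀n₁I₁ across the inner coil,
so the flux linkage is N₂Φ = N₂B₁A₂ = μ₀n₁N₂A₂·I₁, giving M = μ₀n₁N₂A₂.
A₂ = πr² = π(2.360×10^-2 m)² = 1.750×10^-3 m².
M = (4π×10⁻⁷)(1160)(950)(1.750×10^-3) = 2.423×10^-3 H.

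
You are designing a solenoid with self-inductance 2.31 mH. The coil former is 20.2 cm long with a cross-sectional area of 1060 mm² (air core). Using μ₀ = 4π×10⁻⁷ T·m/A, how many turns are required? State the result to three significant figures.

A = 1060 mm² = 1.060×10^-3 m².
From L = μ₀N²A/ℓ, N = √(Lℓ / (μ₀A)).
N = √[(2.310×10^-3)(0.202) / ((4π×10⁻⁷)×1.060×10^-3)] = √(3.503×10^5) ≈ 591.9.

N ≈ 592 turns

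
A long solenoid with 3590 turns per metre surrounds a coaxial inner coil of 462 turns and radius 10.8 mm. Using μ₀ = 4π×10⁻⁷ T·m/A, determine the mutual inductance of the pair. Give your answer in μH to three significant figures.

M ≈ 764 μH

The outer solenoid produces a uniform field B₁ = μ₀n₁I₁ across the inner coil,
so the flux linkage is N₂Φ = N₂B₁A₂ = μ₀n₁N₂A₂·I₁, giving M = μ₀n₁N₂A₂.
A₂ = πr² = π(1.080×10^-2 m)² = 3.664×10^-4 m².
M = (4π×10⁻⁷)(3590)(462)(3.664×10^-4) = 7.637×10^-4 H.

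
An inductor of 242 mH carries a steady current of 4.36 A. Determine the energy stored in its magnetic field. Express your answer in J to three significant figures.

Stored magnetic energy: U = ½LI².
U = ½(0.242 H)(4.36 A)² = 2.3 J.

U ≈ 2.30 J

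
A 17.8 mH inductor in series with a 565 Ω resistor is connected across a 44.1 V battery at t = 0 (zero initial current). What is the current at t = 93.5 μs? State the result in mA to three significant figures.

I ≈ 74.0 mA

τ = L/R = 1.780×10^-2/565 = 3.150×10^-5 s; final current I_∞ = ε/R = 44.1/565 = 7.805×10^-2 A.
I(t) = I_∞(1 − e^(−t/τ)) with t/τ = 2.968.
I = (7.805×10^-2)(1 − e^(−2.968)) = 7.404×10^-2 A.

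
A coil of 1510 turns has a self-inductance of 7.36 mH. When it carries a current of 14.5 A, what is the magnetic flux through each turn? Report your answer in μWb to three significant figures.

From L = NΦ_B/I, the flux per turn is Φ_B = LI/N.
Φ_B = (7.360×10^-3 H)(14.5 A)/1510 = 7.068×10^-5 Wb.

Φ_B ≈ 70.7 μWb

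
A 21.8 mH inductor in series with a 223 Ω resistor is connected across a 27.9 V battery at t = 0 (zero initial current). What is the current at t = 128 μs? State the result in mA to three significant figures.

I ≈ 91.3 mA

τ = L/R = 2.180×10^-2/223 = 9.776×10^-5 s; final current I_∞ = ε/R = 27.9/223 = 0.1251 A.
I(t) = I_∞(1 − e^(−t/τ)) with t/τ = 1.309.
I = (0.1251)(1 − e^(−1.309)) = 9.133×10^-2 A.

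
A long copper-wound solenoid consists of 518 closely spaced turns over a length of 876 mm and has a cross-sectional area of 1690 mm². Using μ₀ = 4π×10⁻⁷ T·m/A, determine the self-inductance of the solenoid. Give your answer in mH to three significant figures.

A = 1690 mm² = 1.690×10^-3 m².
For a long solenoid, L = μ₀N²A/ℓ.
L = (4π×10⁻⁷)(518)²(1.690×10^-3)/(0.876 m) = 6.505×10^-4 H.

L ≈ 0.651 mH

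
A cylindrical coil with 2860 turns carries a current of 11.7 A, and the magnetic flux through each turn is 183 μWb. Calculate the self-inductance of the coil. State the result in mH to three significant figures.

Self-inductance is defined by L = NΦ_B/I (flux linkage over current).
L = (2860)(1.830×10^-4 Wb)/(11.7 A) = 4.473×10^-2 H.

L ≈ 44.7 mH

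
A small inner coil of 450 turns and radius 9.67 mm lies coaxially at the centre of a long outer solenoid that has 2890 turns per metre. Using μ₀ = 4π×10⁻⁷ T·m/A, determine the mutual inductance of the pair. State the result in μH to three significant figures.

M ≈ 480 μH

The outer solenoid produces a uniform field B₁ = μ₀n₁I₁ across the inner coil,
so the flux linkage is N₂Φ = N₂B₁A₂ = μ₀n₁N₂A₂·I₁, giving M = μ₀n₁N₂A₂.
A₂ = πr² = π(9.670×10^-3 m)² = 2.938×10^-4 m².
M = (4π×10⁻⁷)(2890)(450)(2.938×10^-4) = 4.801×10^-4 H.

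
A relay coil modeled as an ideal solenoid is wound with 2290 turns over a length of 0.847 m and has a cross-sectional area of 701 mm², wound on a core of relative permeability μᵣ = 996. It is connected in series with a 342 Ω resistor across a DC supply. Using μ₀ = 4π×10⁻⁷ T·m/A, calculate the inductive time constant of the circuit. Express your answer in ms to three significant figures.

A = 701 mm² = 7.010×10^-4 m².
L = μ₀μᵣN²A/ℓ = (4π×10⁻⁷)(996)(2290)²(7.010×10^-4)/(0.847) = 5.432 H.
τ = L/R = (5.432)/(342) = 1.588×10^-2 s.

τ ≈ 15.9 ms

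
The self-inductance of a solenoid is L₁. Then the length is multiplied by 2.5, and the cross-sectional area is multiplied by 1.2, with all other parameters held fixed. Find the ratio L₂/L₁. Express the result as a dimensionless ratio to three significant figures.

L₂/L₁ = 0.480

For a solenoid, L ∝ μᵣN²A/ℓ.
L₂/L₁ = (2.5)^-1 × (1.2) = 0.480.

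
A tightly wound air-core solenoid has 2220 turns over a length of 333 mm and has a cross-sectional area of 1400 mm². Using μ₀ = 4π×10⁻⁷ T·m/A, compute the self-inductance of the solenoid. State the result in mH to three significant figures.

L ≈ 26.0 mH

A = 1400 mm² = 1.400×10^-3 m².
For a long solenoid, L = μ₀N²A/ℓ.
L = (4π×10⁻⁷)(2220)²(1.400×10^-3)/(0.333 m) = 2.604×10^-2 H.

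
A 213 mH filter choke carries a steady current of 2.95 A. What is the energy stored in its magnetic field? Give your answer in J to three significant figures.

U ≈ 0.927 J

Stored magnetic energy: U = ½LI².
U = ½(0.213 H)(2.95 A)² = 0.9268 J.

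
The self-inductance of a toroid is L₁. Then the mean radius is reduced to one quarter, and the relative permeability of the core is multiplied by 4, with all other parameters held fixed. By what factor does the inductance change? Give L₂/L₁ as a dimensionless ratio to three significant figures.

For a toroid, L ∝ μᵣN²A/R.
L₂/L₁ = (0.25)^-1 × (4) = 16.0.

L₂/L₁ = 16.0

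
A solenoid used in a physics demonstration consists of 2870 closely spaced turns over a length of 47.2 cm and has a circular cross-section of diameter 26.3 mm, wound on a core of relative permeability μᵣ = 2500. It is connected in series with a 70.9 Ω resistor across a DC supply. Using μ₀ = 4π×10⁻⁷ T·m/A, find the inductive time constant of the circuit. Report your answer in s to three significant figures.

A = π(d/2)² = π(1.315×10^-2 m)² = 5.433×10^-4 m².
L = μ₀μᵣN²A/ℓ = (4π×10⁻⁷)(2500)(2870)²(5.433×10^-4)/(0.472) = 29.78 H.
τ = L/R = (29.78)/(70.9) = 0.4201 s.

τ ≈ 0.420 s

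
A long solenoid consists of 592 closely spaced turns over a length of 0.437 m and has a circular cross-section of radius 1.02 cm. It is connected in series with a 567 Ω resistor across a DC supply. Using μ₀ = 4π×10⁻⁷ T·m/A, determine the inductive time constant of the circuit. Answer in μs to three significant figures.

τ ≈ 0.581 μs

A = πr² = π(1.020×10^-2 m)² = 3.269×10^-4 m².
L = μ₀N²A/ℓ = (4π×10⁻⁷)(592)²(3.269×10^-4)/(0.437) = 3.294×10^-4 H.
τ = L/R = (3.294×10^-4)/(567) = 5.810×10^-7 s.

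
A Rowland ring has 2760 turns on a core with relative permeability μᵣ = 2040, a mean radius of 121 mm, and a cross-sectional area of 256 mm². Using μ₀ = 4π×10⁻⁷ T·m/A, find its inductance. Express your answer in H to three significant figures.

For a thin toroid, L = μ₀μᵣN²A/(2πR).
L = (4π×10⁻⁷)(2040)(2760)²(2.560×10^-4) / (2π×0.121 m) = 6.576 H.

L ≈ 6.58 H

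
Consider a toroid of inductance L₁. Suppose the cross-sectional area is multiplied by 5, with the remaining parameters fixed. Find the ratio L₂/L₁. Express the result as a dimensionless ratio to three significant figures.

For a toroid, L ∝ μᵣN²A/R.
L₂/L₁ = (5) = 5.00.

L₂/L₁ = 5.00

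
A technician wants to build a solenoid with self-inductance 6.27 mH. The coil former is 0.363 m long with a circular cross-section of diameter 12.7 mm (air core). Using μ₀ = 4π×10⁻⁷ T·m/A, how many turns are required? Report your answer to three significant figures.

N ≈ 3780 turns

A = π(d/2)² = π(6.350×10^-3 m)² = 1.267×10^-4 m².
From L = μ₀N²A/ℓ, N = √(Lℓ / (μ₀A)).
N = √[(6.270×10^-3)(0.363) / ((4π×10⁻⁷)×1.267×10^-4)] = √(1.430×10^7) ≈ 3781.2.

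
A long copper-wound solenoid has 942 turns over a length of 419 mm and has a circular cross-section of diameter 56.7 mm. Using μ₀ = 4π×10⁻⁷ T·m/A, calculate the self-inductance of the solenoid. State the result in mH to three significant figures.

A = π(d/2)² = π(2.835×10^-2 m)² = 2.52497×10^-3 m².
For a long solenoid, L = μ₀N²A/ℓ.
L = (4π×10⁻⁷)(942)²(2.52497×10^-3)/(0.419 m) = 6.720×10^-3 H.

L ≈ 6.72 mH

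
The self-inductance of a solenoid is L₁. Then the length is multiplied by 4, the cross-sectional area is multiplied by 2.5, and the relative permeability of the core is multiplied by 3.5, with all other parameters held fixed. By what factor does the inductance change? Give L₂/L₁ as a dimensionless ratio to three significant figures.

L₂/L₁ = 2.19

For a solenoid, L ∝ μᵣN²A/ℓ.
L₂/L₁ = (4)^-1 × (2.5) × (3.5) = 2.19.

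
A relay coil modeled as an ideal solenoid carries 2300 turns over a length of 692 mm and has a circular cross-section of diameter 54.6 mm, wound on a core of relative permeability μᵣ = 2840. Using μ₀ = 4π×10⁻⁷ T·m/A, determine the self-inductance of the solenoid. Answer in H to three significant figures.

A = π(d/2)² = π(2.730×10^-2 m)² = 2.341×10^-3 m².
For a long solenoid, L = μ₀μᵣN²A/ℓ.
L = (4π×10⁻⁷)(2840)(2300)²(2.341×10^-3)/(0.692 m) = 63.88 H.

L ≈ 63.9 H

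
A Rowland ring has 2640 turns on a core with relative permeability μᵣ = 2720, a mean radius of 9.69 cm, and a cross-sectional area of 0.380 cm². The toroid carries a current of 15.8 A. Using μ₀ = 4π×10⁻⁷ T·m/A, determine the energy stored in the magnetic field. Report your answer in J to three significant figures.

U ≈ 186 J

L = μ₀μᵣN²A/(2πR) = (4π×10⁻⁷)(2720)(2640)²(3.800×10^-5)/(2π×9.690×10^-2) = 1.487 H.
U = ½LI² = ½(1.487)(15.8)² = 185.6 J.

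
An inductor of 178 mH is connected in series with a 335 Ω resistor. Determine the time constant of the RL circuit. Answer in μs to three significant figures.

τ = L/R = (0.178 H)/(335 Ω) = 5.313×10^-4 s.

τ ≈ 531 μs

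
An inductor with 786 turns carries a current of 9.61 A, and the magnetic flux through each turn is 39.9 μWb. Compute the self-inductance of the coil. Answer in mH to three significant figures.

L ≈ 3.26 mH

Self-inductance is defined by L = NΦ_B/I (flux linkage over current).
L = (786)(3.990×10^-5 Wb)/(9.61 A) = 3.263×10^-3 H.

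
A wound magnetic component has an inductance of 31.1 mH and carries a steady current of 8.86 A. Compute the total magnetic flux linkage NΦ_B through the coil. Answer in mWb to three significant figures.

NΦ_B ≈ 276 mWb

From L = NΦ_B/I, the flux linkage is NΦ_B = LI.
NΦ_B = (3.110×10^-2 H)(8.86 A) = 0.2755 Wb.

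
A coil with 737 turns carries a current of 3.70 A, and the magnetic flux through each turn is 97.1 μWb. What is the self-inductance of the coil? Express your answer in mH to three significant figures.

L ≈ 19.3 mH

Self-inductance is defined by L = NΦ_B/I (flux linkage over current).
L = (737)(9.710×10^-5 Wb)/(3.70 A) = 1.934×10^-2 H.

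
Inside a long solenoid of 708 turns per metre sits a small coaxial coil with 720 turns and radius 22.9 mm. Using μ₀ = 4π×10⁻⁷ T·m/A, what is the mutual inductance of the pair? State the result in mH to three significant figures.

M ≈ 1.06 mH

The outer solenoid produces a uniform field B₁ = μ₀n₁I₁ across the inner coil,
so the flux linkage is N₂Φ = N₂B₁A₂ = μ₀n₁N₂A₂·I₁, giving M = μ₀n₁N₂A₂.
A₂ = πr² = π(2.290×10^-2 m)² = 1.647×10^-3 m².
M = (4π×10⁻⁷)(708)(720)(1.647×10^-3) = 1.055×10^-3 H.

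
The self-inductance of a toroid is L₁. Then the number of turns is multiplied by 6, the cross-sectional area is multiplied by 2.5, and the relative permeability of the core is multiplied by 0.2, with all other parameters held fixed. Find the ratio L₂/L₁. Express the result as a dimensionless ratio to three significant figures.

L₂/L₁ = 18.0

For a toroid, L ∝ μᵣN²A/R.
L₂/L₁ = (6)^2 × (2.5) × (0.2) = 18.0.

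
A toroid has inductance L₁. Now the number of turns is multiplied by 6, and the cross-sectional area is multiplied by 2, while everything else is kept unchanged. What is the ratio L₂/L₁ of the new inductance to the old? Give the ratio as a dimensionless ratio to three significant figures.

L₂/L₁ = 72.0

For a toroid, L ∝ μᵣN²A/R.
L₂/L₁ = (6)^2 × (2) = 72.0.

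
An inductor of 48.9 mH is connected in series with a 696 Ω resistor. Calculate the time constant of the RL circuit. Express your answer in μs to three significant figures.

τ ≈ 70.3 μs

τ = L/R = (4.890×10^-2 H)/(696 Ω) = 7.026×10^-5 s.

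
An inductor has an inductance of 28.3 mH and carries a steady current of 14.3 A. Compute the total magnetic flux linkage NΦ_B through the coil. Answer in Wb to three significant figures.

NΦ_B ≈ 0.405 Wb

From L = NΦ_B/I, the flux linkage is NΦ_B = LI.
NΦ_B = (2.830×10^-2 H)(14.3 A) = 0.4047 Wb.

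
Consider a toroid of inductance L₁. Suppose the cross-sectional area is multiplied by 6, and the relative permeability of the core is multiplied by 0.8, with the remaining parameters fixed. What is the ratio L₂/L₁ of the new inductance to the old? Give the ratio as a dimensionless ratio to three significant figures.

For a toroid, L ∝ μᵣN²A/R.
L₂/L₁ = (6) × (0.8) = 4.80.

L₂/L₁ = 4.80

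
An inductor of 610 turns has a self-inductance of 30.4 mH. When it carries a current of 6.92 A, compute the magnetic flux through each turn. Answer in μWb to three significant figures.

Φ_B ≈ 345 μWb

From L = NΦ_B/I, the flux per turn is Φ_B = LI/N.
Φ_B = (3.040×10^-2 H)(6.92 A)/610 = 3.449×10^-4 Wb.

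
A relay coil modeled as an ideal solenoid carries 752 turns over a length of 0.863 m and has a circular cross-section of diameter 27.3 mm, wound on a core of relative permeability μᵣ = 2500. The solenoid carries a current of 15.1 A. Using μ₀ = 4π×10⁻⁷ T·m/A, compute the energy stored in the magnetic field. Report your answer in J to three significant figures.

A = π(d/2)² = π(1.365×10^-2 m)² = 5.853×10^-4 m².
L = μ₀μᵣN²A/ℓ = (4π×10⁻⁷)(2500)(752)²(5.853×10^-4)/(0.863) = 1.205 H.
U = ½LI² = ½(1.205)(15.1)² = 137.4 J.

U ≈ 137 J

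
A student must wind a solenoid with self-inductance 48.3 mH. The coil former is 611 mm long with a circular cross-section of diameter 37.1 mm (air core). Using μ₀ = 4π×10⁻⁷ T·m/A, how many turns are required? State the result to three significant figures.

N ≈ 4660 turns

A = π(d/2)² = π(1.855×10^-2 m)² = 1.081×10^-3 m².
From L = μ₀N²A/ℓ, N = √(Lℓ / (μ₀A)).
N = √[(4.830×10^-2)(0.611) / ((4π×10⁻⁷)×1.081×10^-3)] = √(2.172×10^7) ≈ 4660.9.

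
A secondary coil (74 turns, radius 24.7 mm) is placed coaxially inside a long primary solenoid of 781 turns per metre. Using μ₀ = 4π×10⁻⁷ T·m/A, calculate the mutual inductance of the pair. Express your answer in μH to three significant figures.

M ≈ 139 μH

The outer solenoid produces a uniform field B₁ = μ₀n₁I₁ across the inner coil,
so the flux linkage is N₂Φ = N₂B₁A₂ = μ₀n₁N₂A₂·I₁, giving M = μ₀n₁N₂A₂.
A₂ = πr² = π(2.470×10^-2 m)² = 1.917×10^-3 m².
M = (4π×10⁻⁷)(781)(74)(1.917×10^-3) = 1.392×10^-4 H.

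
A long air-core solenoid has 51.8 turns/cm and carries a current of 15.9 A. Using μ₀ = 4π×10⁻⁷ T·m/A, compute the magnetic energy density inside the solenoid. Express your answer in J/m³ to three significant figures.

B = μ₀nI = (4π×10⁻⁷)(5.180×10^3)(15.9) = 0.103499 T.
u = B²/(2μ₀) = (0.103499)²/(2×4π×10⁻⁷) = 4.262×10^3 J/m³.

u ≈ 4260 J/m³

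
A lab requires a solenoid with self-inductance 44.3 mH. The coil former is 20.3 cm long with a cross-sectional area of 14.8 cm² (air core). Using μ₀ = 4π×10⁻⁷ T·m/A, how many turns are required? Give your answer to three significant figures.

N ≈ 2200 turns

A = 14.8 cm² = 1.480×10^-3 m².
From L = μ₀N²A/ℓ, N = √(Lℓ / (μ₀A)).
N = √[(4.430×10^-2)(0.203) / ((4π×10⁻⁷)×1.480×10^-3)] = √(4.835×10^6) ≈ 2198.9.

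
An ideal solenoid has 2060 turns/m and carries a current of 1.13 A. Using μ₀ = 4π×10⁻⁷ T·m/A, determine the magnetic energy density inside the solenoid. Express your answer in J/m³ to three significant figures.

u ≈ 3.40 J/m³

B = μ₀nI = (4π×10⁻⁷)(2.060×10^3)(1.13) = 2.925×10^-3 T.
u = B²/(2μ₀) = (2.925×10^-3)²/(2×4π×10⁻⁷) = 3.4046 J/m³.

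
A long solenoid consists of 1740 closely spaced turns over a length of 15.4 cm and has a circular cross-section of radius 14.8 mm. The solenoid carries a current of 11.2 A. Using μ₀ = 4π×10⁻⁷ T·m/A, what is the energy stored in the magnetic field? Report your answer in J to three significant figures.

U ≈ 1.07 J

A = πr² = π(1.480×10^-2 m)² = 6.881×10^-4 m².
L = μ₀N²A/ℓ = (4π×10⁻⁷)(1740)²(6.881×10^-4)/(0.154) = 1.700×10^-2 H.
U = ½LI² = ½(1.700×10^-2)(11.2)² = 1.066 J.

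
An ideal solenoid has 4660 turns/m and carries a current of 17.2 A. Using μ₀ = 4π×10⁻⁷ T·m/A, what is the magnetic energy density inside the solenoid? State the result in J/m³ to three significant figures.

B = μ₀nI = (4π×10⁻⁷)(4.660×10^3)(17.2) = 0.1007 T.
u = B²/(2μ₀) = (0.1007)²/(2×4π×10⁻⁷) = 4.037×10^3 J/m³.

u ≈ 4040 J/m³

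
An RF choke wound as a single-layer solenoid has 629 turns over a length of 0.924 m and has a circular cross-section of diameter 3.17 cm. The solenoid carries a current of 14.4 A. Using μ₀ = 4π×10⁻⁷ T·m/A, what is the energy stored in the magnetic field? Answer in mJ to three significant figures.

U ≈ 44.0 mJ

A = π(d/2)² = π(1.585×10^-2 m)² = 7.892×10^-4 m².
L = μ₀N²A/ℓ = (4π×10⁻⁷)(629)²(7.892×10^-4)/(0.924) = 4.247×10^-4 H.
U = ½LI² = ½(4.247×10^-4)(14.4)² = 4.403×10^-2 J.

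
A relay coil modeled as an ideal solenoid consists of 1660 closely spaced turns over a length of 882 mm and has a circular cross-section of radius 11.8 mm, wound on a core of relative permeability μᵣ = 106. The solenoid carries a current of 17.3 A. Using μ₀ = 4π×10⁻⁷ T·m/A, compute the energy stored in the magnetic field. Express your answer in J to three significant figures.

U ≈ 27.2 J

A = πr² = π(1.180×10^-2 m)² = 4.374×10^-4 m².
L = μ₀μᵣN²A/ℓ = (4π×10⁻⁷)(106)(1660)²(4.374×10^-4)/(0.882) = 0.182 H.
U = ½LI² = ½(0.182)(17.3)² = 27.24 J.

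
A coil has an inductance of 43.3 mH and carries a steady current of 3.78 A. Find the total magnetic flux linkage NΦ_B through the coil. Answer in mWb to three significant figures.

NΦ_B ≈ 164 mWb

From L = NΦ_B/I, the flux linkage is NΦ_B = LI.
NΦ_B = (4.330×10^-2 H)(3.78 A) = 0.1637 Wb.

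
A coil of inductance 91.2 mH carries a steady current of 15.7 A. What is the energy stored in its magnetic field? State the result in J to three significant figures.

Stored magnetic energy: U = ½LI².
U = ½(9.120×10^-2 H)(15.7 A)² = 11.24 J.

U ≈ 11.2 J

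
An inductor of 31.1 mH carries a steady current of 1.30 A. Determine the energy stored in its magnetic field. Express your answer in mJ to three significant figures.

Stored magnetic energy: U = ½LI².
U = ½(3.110×10^-2 H)(1.30 A)² = 2.628×10^-2 J.

U ≈ 26.3 mJ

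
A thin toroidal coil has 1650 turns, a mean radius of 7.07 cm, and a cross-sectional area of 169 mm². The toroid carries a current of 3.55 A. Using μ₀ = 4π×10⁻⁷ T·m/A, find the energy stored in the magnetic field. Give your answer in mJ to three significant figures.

L = μ₀N²A/(2πR) = (4π×10⁻⁷)(1650)²(1.690×10^-4)/(2π×7.070×10^-2) = 1.302×10^-3 H.
U = ½LI² = ½(1.302×10^-3)(3.55)² = 8.201×10^-3 J.

U ≈ 8.20 mJ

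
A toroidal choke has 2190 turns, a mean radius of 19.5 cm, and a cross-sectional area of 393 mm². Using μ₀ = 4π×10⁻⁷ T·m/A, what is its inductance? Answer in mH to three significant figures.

L ≈ 1.93 mH

For a thin toroid, L = μ₀N²A/(2πR).
L = (4π×10⁻⁷)(2190)²(3.930×10^-4) / (2π×0.195 m) = 1.933×10^-3 H.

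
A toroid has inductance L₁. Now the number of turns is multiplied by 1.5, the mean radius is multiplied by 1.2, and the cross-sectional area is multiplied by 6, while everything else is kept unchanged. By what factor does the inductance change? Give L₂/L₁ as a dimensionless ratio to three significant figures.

For a toroid, L ∝ μᵣN²A/R.
L₂/L₁ = (1.5)^2 × (1.2)^-1 × (6) = 11.3.

L₂/L₁ = 11.3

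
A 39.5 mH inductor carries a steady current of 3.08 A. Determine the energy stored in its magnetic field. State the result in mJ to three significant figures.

Stored magnetic energy: U = ½LI².
U = ½(3.950×10^-2 H)(3.08 A)² = 0.1874 J.

U ≈ 187 mJ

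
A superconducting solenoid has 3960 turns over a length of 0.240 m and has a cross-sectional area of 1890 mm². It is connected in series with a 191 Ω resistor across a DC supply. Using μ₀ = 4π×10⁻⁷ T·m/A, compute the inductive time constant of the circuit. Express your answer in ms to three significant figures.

τ ≈ 0.812 ms

A = 1890 mm² = 1.890×10^-3 m².
L = μ₀N²A/ℓ = (4π×10⁻⁷)(3960)²(1.890×10^-3)/(0.24) = 0.1552 H.
τ = L/R = (0.1552)/(191) = 8.1249×10^-4 s.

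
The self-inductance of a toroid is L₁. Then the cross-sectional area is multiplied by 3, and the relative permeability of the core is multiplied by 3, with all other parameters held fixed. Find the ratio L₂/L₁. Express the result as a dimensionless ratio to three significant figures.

For a toroid, L ∝ μᵣN²A/R.
L₂/L₁ = (3) × (3) = 9.00.

L₂/L₁ = 9.00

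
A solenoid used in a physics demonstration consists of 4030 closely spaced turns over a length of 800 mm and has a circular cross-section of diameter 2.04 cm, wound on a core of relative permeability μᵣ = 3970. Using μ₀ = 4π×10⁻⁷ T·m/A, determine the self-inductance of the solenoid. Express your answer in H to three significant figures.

L ≈ 33.1 H

A = π(d/2)² = π(1.020×10^-2 m)² = 3.269×10^-4 m².
For a long solenoid, L = μ₀μᵣN²A/ℓ.
L = (4π×10⁻⁷)(3970)(4030)²(3.269×10^-4)/(0.8 m) = 33.1 H.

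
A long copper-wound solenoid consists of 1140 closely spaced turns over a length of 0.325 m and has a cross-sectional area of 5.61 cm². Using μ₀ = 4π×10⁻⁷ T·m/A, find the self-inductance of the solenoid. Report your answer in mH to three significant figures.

A = 5.61 cm² = 5.610×10^-4 m².
For a long solenoid, L = μ₀N²A/ℓ.
L = (4π×10⁻⁷)(1140)²(5.610×10^-4)/(0.325 m) = 2.819×10^-3 H.

L ≈ 2.82 mH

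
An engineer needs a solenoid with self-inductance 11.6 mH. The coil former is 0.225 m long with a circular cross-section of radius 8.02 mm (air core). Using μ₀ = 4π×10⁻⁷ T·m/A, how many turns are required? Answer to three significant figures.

N ≈ 3210 turns

A = πr² = π(8.020×10^-3 m)² = 2.021×10^-4 m².
From L = μ₀N²A/ℓ, N = √(Lℓ / (μ₀A)).
N = √[(1.160×10^-2)(0.225) / ((4π×10⁻⁷)×2.021×10^-4)] = √(1.028×10^7) ≈ 3206.0.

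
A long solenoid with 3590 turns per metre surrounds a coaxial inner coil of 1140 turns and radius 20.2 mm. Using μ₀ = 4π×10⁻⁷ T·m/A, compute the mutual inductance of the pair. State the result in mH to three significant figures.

The outer solenoid produces a uniform field B₁ = μ₀n₁I₁ across the inner coil,
so the flux linkage is N₂Φ = N₂B₁A₂ = μ₀n₁N₂A₂·I₁, giving M = μ₀n₁N₂A₂.
A₂ = πr² = π(2.020×10^-2 m)² = 1.282×10^-3 m².
M = (4π×10⁻⁷)(3590)(1140)(1.282×10^-3) = 6.593×10^-3 H.

M ≈ 6.59 mH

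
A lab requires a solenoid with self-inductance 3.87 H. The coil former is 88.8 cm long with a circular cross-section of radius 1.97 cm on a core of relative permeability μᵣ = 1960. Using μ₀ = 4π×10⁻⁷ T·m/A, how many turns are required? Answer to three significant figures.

N ≈ 1070 turns

A = πr² = π(1.970×10^-2 m)² = 1.219×10^-3 m².
From L = μ₀μᵣN²A/ℓ, N = √(Lℓ / (μ₀μᵣA)).
N = √[(3.87)(0.888) / ((4π×10⁻⁷)(1960)×1.219×10^-3)] = √(1.144×10^6) ≈ 1069.8.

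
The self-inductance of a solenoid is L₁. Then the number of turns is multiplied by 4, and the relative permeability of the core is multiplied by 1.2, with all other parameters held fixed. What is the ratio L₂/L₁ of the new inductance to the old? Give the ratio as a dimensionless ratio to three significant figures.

L₂/L₁ = 19.2

For a solenoid, L ∝ μᵣN²A/ℓ.
L₂/L₁ = (4)^2 × (1.2) = 19.2.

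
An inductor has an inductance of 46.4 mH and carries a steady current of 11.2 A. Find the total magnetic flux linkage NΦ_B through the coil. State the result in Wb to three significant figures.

NΦ_B ≈ 0.520 Wb

From L = NΦ_B/I, the flux linkage is NΦ_B = LI.
NΦ_B = (4.640×10^-2 H)(11.2 A) = 0.5197 Wb.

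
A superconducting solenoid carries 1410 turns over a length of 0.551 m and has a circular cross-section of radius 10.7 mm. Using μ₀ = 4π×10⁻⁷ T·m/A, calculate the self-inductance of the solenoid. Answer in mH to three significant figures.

L ≈ 1.63 mH

A = πr² = π(1.070×10^-2 m)² = 3.597×10^-4 m².
For a long solenoid, L = μ₀N²A/ℓ.
L = (4π×10⁻⁷)(1410)²(3.597×10^-4)/(0.551 m) = 1.631×10^-3 H.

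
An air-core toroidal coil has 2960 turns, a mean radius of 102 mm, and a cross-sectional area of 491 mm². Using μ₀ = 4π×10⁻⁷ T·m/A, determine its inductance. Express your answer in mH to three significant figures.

For a thin toroid, L = μ₀N²A/(2πR).
L = (4π×10⁻⁷)(2960)²(4.910×10^-4) / (2π×0.102 m) = 8.435×10^-3 H.

L ≈ 8.44 mH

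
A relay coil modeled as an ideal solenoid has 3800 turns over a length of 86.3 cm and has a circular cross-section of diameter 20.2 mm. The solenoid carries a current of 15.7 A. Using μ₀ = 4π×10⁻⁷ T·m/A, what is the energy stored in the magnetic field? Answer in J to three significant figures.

A = π(d/2)² = π(1.010×10^-2 m)² = 3.2047×10^-4 m².
L = μ₀N²A/ℓ = (4π×10⁻⁷)(3800)²(3.2047×10^-4)/(0.863) = 6.738×10^-3 H.
U = ½LI² = ½(6.738×10^-3)(15.7)² = 0.83048 J.

U ≈ 0.830 J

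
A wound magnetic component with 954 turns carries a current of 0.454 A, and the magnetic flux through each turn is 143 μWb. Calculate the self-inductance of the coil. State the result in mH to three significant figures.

L ≈ 300 mH

Self-inductance is defined by L = NΦ_B/I (flux linkage over current).
L = (954)(1.430×10^-4 Wb)/(0.454 A) = 0.30049 H.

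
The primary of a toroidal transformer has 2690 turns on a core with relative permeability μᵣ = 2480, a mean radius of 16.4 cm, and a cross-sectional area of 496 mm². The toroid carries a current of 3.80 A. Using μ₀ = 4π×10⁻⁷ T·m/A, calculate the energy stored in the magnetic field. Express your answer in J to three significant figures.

L = μ₀μᵣN²A/(2πR) = (4π×10⁻⁷)(2480)(2690)²(4.960×10^-4)/(2π×0.164) = 10.85 H.
U = ½LI² = ½(10.85)(3.80)² = 78.37 J.

U ≈ 78.4 J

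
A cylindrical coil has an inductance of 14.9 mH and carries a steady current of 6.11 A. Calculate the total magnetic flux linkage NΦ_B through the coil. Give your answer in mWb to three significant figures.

NΦ_B ≈ 91.0 mWb

From L = NΦ_B/I, the flux linkage is NΦ_B = LI.
NΦ_B = (1.490×10^-2 H)(6.11 A) = 9.104×10^-2 Wb.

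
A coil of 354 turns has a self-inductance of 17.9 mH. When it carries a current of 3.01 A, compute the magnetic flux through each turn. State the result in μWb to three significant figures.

From L = NΦ_B/I, the flux per turn is Φ_B = LI/N.
Φ_B = (1.790×10^-2 H)(3.01 A)/354 = 1.522×10^-4 Wb.

Φ_B ≈ 152 μWb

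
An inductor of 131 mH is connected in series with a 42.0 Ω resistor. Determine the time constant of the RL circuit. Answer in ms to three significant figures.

τ ≈ 3.12 ms

τ = L/R = (0.131 H)/(42.0 Ω) = 3.119×10^-3 s.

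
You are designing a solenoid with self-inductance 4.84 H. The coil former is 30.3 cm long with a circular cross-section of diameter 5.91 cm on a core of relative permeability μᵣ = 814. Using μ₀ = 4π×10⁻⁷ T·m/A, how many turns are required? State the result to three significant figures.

A = π(d/2)² = π(2.955×10^-2 m)² = 2.743×10^-3 m².
From L = μ₀μᵣN²A/ℓ, N = √(Lℓ / (μ₀μᵣA)).
N = √[(4.84)(0.303) / ((4π×10⁻⁷)(814)×2.743×10^-3)] = √(5.226×10^5) ≈ 722.9.

N ≈ 723 turns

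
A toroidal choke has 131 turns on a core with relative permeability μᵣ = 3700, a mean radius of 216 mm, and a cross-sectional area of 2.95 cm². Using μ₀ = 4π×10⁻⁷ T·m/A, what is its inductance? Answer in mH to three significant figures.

For a thin toroid, L = μ₀μᵣN²A/(2πR).
L = (4π×10⁻⁷)(3700)(131)²(2.950×10^-4) / (2π×0.216 m) = 1.734×10^-2 H.

L ≈ 17.3 mH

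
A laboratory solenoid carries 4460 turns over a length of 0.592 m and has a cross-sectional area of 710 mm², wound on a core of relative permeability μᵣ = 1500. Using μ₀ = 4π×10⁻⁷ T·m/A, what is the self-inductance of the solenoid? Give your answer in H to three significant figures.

A = 710 mm² = 7.100×10^-4 m².
For a long solenoid, L = μ₀μᵣN²A/ℓ.
L = (4π×10⁻⁷)(1500)(4460)²(7.100×10^-4)/(0.592 m) = 44.97 H.

L ≈ 45.0 H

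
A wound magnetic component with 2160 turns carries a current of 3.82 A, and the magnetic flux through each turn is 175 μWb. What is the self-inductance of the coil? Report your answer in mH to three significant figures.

Self-inductance is defined by L = NΦ_B/I (flux linkage over current).
L = (2160)(1.750×10^-4 Wb)/(3.82 A) = 9.895×10^-2 H.

L ≈ 99.0 mH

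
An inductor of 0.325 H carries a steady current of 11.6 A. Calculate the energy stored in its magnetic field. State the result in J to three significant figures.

Stored magnetic energy: U = ½LI².
U = ½(0.325 H)(11.6 A)² = 21.87 J.

U ≈ 21.9 J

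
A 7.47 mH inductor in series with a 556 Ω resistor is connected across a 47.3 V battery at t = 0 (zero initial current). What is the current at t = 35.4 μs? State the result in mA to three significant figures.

τ = L/R = 7.470×10^-3/556 = 1.344×10^-5 s; final current I_∞ = ε/R = 47.3/556 = 8.507×10^-2 A.
I(t) = I_∞(1 − e^(−t/τ)) with t/τ = 2.635.
I = (8.507×10^-2)(1 − e^(−2.635)) = 7.897×10^-2 A.

I ≈ 79.0 mA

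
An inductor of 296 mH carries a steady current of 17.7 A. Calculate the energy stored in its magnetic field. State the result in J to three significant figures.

Stored magnetic energy: U = ½LI².
U = ½(0.296 H)(17.7 A)² = 46.37 J.

U ≈ 46.4 J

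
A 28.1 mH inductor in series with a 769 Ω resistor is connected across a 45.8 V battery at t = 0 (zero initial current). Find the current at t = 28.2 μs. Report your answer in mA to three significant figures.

τ = L/R = 2.810×10^-2/769 = 3.654×10^-5 s; final current I_∞ = ε/R = 45.8/769 = 5.956×10^-2 A.
I(t) = I_∞(1 − e^(−t/τ)) with t/τ = 0.772.
I = (5.956×10^-2)(1 − e^(−0.772)) = 3.203×10^-2 A.

I ≈ 32.0 mA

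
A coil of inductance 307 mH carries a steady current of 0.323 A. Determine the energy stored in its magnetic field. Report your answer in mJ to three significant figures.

Stored magnetic energy: U = ½LI².
U = ½(0.307 H)(0.323 A)² = 1.601×10^-2 J.

U ≈ 16.0 mJ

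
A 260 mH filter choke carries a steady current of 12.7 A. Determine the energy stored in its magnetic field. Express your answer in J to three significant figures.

Stored magnetic energy: U = ½LI².
U = ½(0.26 H)(12.7 A)² = 20.97 J.

U ≈ 21.0 J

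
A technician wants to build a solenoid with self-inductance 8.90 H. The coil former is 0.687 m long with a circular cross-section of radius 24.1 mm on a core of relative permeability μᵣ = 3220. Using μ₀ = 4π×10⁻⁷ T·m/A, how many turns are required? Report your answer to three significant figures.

A = πr² = π(2.410×10^-2 m)² = 1.8247×10^-3 m².
From L = μ₀μᵣN²A/ℓ, N = √(Lℓ / (μ₀μᵣA)).
N = √[(8.9)(0.687) / ((4π×10⁻⁷)(3220)×1.8247×10^-3)] = √(8.281×10^5) ≈ 910.0.

N ≈ 910 turns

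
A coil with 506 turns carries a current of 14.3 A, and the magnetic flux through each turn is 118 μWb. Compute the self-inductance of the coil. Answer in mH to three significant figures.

Self-inductance is defined by L = NΦ_B/I (flux linkage over current).
L = (506)(1.180×10^-4 Wb)/(14.3 A) = 4.175×10^-3 H.

L ≈ 4.18 mH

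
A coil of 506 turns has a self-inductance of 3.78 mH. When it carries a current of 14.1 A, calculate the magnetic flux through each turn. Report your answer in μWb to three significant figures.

Φ_B ≈ 105 μWb

From L = NΦ_B/I, the flux per turn is Φ_B = LI/N.
Φ_B = (3.780×10^-3 H)(14.1 A)/506 = 1.053×10^-4 Wb.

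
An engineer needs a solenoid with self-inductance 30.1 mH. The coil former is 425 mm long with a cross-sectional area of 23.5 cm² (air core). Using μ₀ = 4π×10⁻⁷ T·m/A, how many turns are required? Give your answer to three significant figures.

N ≈ 2080 turns

A = 23.5 cm² = 2.350×10^-3 m².
From L = μ₀N²A/ℓ, N = √(Lℓ / (μ₀A)).
N = √[(3.010×10^-2)(0.425) / ((4π×10⁻⁷)×2.350×10^-3)] = √(4.332×10^6) ≈ 2081.3.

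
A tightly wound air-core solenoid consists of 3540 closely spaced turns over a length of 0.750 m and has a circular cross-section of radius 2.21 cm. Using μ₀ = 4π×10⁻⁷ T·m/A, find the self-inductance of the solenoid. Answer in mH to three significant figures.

A = πr² = π(2.210×10^-2 m)² = 1.534×10^-3 m².
For a long solenoid, L = μ₀N²A/ℓ.
L = (4π×10⁻⁷)(3540)²(1.534×10^-3)/(0.75 m) = 3.222×10^-2 H.

L ≈ 32.2 mH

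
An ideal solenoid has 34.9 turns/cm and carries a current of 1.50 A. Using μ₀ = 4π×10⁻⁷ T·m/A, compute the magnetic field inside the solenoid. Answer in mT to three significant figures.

Inside a long solenoid, B = μ₀nI.
B = (4π×10⁻⁷)(3.490×10^3 m⁻¹)(1.50 A) = 6.578×10^-3 T.

B ≈ 6.58 mT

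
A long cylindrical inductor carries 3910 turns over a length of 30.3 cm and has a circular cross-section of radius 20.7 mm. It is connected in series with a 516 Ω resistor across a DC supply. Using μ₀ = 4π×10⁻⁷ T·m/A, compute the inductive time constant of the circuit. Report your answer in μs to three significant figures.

τ ≈ 165 μs

A = πr² = π(2.070×10^-2 m)² = 1.346×10^-3 m².
L = μ₀N²A/ℓ = (4π×10⁻⁷)(3910)²(1.346×10^-3)/(0.303) = 8.535×10^-2 H.
τ = L/R = (8.535×10^-2)/(516) = 1.654×10^-4 s.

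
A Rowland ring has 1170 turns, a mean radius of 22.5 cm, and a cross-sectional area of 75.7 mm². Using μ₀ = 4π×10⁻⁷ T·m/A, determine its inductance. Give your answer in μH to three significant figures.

L ≈ 92.1 μH

For a thin toroid, L = μ₀N²A/(2πR).
L = (4π×10⁻⁷)(1170)²(7.570×10^-5) / (2π×0.225 m) = 9.211×10^-5 H.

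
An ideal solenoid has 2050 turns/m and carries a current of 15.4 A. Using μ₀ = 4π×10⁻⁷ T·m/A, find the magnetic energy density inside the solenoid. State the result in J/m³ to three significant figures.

B = μ₀nI = (4π×10⁻⁷)(2.050×10^3)(15.4) = 3.967×10^-2 T.
u = B²/(2μ₀) = (3.967×10^-2)²/(2×4π×10⁻⁷) = 626.2 J/m³.

u ≈ 626 J/m³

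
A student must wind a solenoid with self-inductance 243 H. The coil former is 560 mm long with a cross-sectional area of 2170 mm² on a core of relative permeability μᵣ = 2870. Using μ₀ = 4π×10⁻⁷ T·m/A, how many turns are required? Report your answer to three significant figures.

A = 2170 mm² = 2.170×10^-3 m².
From L = μ₀μᵣN²A/ℓ, N = √(Lℓ / (μ₀μᵣA)).
N = √[(243)(0.56) / ((4π×10⁻⁷)(2870)×2.170×10^-3)] = √(1.739×10^7) ≈ 4169.9.

N ≈ 4170 turns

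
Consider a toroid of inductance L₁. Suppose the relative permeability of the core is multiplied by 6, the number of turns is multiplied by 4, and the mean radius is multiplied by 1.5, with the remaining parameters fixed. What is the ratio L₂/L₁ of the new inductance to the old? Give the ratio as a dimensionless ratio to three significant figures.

L₂/L₁ = 64.0

For a toroid, L ∝ μᵣN²A/R.
L₂/L₁ = (6) × (4)^2 × (1.5)^-1 = 64.0.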